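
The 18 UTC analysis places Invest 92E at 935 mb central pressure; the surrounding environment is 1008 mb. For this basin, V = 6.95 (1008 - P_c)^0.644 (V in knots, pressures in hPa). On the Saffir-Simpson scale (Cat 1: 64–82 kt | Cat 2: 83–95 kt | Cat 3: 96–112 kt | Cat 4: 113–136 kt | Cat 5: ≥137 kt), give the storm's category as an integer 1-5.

3

ΔP = 1008 − 935 = 73 mb.
V ≈ 6.95 × 73^0.644 = 6.95 × 15.85 ≈ 110 kt.
110 kt falls in the Category 3 band.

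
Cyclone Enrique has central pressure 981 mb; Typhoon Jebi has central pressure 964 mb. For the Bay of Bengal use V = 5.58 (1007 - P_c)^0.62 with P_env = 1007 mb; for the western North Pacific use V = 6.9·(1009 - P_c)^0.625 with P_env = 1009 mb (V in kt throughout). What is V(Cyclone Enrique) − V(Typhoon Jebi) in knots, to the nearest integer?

Cyclone Enrique: ΔP = 26; V ≈ 5.58 × 26^0.62 ≈ 42.06 kt.
Typhoon Jebi: ΔP = 45; V ≈ 6.9 × 45^0.625 ≈ 74.49 kt.
Difference ≈ 42.06 − 74.49 = -32.43 → -32 kt.

-32 kt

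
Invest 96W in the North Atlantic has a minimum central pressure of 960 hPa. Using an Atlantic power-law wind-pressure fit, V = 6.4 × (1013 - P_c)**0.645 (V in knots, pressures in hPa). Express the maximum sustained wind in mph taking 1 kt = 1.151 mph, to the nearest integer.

95 mph

ΔP = 1013 − 960 = 53 hPa.
V ≈ 6.4 × 53^0.645 = 6.4 × 12.947 ≈ 82.859 kt.
82.859 × 1.151 ≈ 95.37 mph → 95 mph.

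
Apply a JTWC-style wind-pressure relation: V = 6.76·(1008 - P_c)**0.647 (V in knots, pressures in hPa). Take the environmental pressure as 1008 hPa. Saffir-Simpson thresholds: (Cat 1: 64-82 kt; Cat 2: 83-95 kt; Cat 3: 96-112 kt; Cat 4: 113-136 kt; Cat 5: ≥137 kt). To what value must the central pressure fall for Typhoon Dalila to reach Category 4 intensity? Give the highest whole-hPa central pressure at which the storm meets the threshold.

Category 4 begins at V = 113 kt.
Required ΔP = (113/6.76)^(1/0.647) = 16.716^1.546 ≈ 77.71 hPa.
P_c ≤ 1008 − 77.71 = 930.29, so the highest integer P_c is 930 hPa.

930 hPa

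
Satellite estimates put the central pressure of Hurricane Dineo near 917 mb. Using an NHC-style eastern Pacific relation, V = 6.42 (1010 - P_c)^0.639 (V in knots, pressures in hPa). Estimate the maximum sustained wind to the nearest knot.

ΔP = 1010 − 917 = 93 mb.
93^0.639 ≈ 18.108.
V ≈ 6.42 × 18.108 ≈ 116.3 kt.

116 kt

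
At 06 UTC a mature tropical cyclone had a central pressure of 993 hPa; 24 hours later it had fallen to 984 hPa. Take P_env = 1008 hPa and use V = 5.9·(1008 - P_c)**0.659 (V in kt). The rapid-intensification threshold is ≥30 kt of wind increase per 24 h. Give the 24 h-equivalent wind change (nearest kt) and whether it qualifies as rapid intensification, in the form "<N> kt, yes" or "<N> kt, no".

13 kt, no

V₁: ΔP = 15, V ≈ 5.9 × 15^0.659 ≈ 35.15 kt.
V₂: ΔP = 24, V ≈ 5.9 × 24^0.659 ≈ 47.91 kt.
ΔV over 24 h = 12.76 kt → 24 h equivalent = 12.76 × 24/24 ≈ 12.76 kt.
13 kt < 30 kt ⇒ not rapid intensification.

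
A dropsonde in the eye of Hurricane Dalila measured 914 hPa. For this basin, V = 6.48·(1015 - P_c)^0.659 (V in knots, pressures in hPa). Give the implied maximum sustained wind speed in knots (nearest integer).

136 kt

ΔP = 1015 − 914 = 101 hPa.
101^0.659 ≈ 20.934.
V ≈ 6.48 × 20.934 ≈ 135.7 kt.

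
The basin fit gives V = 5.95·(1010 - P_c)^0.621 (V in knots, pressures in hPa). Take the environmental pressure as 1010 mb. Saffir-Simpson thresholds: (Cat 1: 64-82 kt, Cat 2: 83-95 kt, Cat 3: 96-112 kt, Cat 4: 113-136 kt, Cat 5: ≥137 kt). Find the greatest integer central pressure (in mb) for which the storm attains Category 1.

964 mb

Category 1 begins at V = 64 kt.
Required ΔP = (64/5.95)^(1/0.621) = 10.756^1.610 ≈ 45.85 mb.
P_c ≤ 1010 − 45.85 = 964.15, so the highest integer P_c is 964 mb.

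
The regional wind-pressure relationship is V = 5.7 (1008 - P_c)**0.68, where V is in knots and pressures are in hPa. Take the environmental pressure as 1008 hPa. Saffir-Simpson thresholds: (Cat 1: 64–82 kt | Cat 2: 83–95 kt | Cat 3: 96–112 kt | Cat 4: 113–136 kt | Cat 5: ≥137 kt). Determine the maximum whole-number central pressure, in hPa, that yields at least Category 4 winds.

Category 4 begins at V = 113 kt.
Required ΔP = (113/5.7)^(1/0.68) = 19.825^1.471 ≈ 80.84 hPa.
P_c ≤ 1008 − 80.84 = 927.16, so the highest integer P_c is 927 hPa.

927 hPa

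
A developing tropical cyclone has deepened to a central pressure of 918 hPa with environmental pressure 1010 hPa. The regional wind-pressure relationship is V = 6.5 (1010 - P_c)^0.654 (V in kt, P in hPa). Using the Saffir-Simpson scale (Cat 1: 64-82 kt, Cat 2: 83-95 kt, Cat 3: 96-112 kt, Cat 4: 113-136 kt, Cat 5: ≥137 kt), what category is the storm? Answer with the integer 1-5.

ΔP = 1010 − 918 = 92 hPa.
V ≈ 6.5 × 92^0.654 = 6.5 × 19.24 ≈ 125 kt.
125 kt falls in the Category 4 band.

4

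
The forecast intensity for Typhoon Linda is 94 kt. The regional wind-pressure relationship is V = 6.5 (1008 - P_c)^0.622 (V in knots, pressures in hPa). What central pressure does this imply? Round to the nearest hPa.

935 hPa

ΔP = (V / 6.5)^(1/0.622) = (94/6.5)^1.608.
94/6.5 = 14.462; 14.462^1.608 ≈ 73.33 hPa.
P_c = 1008 − 73.33 = 934.67 ≈ 935 hPa.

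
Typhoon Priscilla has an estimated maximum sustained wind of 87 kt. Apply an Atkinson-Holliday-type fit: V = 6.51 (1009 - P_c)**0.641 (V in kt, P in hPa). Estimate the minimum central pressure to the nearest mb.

952 mb

ΔP = (V / 6.51)^(1/0.641) = (87/6.51)^1.560.
87/6.51 = 13.364; 13.364^1.560 ≈ 57.09 mb.
P_c = 1009 − 57.09 = 951.91 ≈ 952 mb.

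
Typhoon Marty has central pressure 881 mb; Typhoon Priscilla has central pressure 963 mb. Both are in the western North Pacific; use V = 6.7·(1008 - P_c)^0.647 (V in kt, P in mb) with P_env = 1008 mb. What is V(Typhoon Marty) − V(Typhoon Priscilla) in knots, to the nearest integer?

75 kt

Typhoon Marty: ΔP = 127; V ≈ 6.7 × 127^0.647 ≈ 153.90 kt.
Typhoon Priscilla: ΔP = 45; V ≈ 6.7 × 45^0.647 ≈ 78.65 kt.
Difference ≈ 153.90 − 78.65 = 75.25 → 75 kt.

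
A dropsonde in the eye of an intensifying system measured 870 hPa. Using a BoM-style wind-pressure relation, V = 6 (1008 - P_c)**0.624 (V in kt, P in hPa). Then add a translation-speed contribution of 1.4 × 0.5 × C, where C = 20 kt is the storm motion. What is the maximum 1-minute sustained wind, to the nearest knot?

144 kt

ΔP = 1008 − 870 = 138 hPa.
138^0.624 ≈ 21.641.
V ≈ 6 × 21.641 ≈ 129.8 kt.
Translation term: 1.4 × 0.5 × 20 = 14 kt.
Corrected V ≈ 143.8 kt → 144 kt.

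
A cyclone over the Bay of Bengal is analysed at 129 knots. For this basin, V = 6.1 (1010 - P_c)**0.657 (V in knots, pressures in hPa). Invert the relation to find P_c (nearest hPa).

906 hPa

ΔP = (V / 6.1)^(1/0.657) = (129/6.1)^1.522.
129/6.1 = 21.148; 21.148^1.522 ≈ 104.03 hPa.
P_c = 1010 − 104.03 = 905.97 ≈ 906 hPa.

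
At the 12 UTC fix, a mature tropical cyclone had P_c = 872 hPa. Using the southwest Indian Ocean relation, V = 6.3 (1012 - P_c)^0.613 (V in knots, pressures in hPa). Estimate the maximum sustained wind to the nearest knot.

130 kt

ΔP = 1012 − 872 = 140 hPa.
140^0.613 ≈ 20.681.
V ≈ 6.3 × 20.681 ≈ 130.3 kt.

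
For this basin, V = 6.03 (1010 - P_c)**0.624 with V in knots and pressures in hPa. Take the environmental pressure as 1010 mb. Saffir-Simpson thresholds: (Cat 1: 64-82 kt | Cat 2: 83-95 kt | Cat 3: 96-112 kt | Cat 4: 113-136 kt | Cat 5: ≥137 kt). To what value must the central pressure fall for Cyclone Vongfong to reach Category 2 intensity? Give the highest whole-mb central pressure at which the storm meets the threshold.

943 mb

Category 2 begins at V = 83 kt.
Required ΔP = (83/6.03)^(1/0.624) = 13.765^1.603 ≈ 66.82 mb.
P_c ≤ 1010 − 66.82 = 943.18, so the highest integer P_c is 943 mb.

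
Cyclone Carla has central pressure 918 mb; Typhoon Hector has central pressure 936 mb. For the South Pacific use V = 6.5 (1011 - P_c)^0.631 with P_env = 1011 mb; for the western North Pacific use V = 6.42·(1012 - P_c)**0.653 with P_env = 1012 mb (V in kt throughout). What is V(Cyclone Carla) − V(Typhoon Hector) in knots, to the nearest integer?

5 kt

Cyclone Carla: ΔP = 93; V ≈ 6.5 × 93^0.631 ≈ 113.51 kt.
Typhoon Hector: ΔP = 76; V ≈ 6.42 × 76^0.653 ≈ 108.57 kt.
Difference ≈ 113.51 − 108.57 = 4.94 → 5 kt.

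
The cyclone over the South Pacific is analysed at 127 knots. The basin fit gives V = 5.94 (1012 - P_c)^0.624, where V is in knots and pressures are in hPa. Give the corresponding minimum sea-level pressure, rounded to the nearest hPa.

ΔP = (V / 5.94)^(1/0.624) = (127/5.94)^1.603.
127/5.94 = 21.380; 21.380^1.603 ≈ 135.34 hPa.
P_c = 1012 − 135.34 = 876.66 ≈ 877 hPa.

877 hPa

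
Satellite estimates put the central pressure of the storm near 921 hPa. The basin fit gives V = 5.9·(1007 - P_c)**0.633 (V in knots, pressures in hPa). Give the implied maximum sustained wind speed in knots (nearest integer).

99 kt

ΔP = 1007 − 921 = 86 hPa.
86^0.633 ≈ 16.770.
V ≈ 5.9 × 16.770 ≈ 98.9 kt.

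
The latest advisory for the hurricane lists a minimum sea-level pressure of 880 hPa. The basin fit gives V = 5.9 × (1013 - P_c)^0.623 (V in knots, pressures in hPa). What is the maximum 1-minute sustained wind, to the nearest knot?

124 kt

ΔP = 1013 − 880 = 133 hPa.
133^0.623 ≈ 21.046.
V ≈ 5.9 × 21.046 ≈ 124.2 kt.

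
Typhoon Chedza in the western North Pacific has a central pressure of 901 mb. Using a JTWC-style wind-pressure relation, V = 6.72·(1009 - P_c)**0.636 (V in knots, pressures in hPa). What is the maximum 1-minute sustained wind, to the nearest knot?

132 kt

ΔP = 1009 − 901 = 108 mb.
108^0.636 ≈ 19.645.
V ≈ 6.72 × 19.645 ≈ 132.0 kt.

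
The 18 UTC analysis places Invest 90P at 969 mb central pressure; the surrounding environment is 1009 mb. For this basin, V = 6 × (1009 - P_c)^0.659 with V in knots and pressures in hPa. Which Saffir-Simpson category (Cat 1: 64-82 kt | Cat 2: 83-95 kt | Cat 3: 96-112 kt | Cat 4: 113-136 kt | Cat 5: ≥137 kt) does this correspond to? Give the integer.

ΔP = 1009 − 969 = 40 mb.
V ≈ 6 × 40^0.659 = 6 × 11.37 ≈ 68 kt.
68 kt falls in the Category 1 band.

1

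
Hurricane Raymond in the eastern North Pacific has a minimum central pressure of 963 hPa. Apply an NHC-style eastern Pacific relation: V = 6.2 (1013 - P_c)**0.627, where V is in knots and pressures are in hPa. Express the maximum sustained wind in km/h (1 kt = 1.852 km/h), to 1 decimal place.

133.4 km/h

ΔP = 1013 − 963 = 50 hPa.
V ≈ 6.2 × 50^0.627 = 6.2 × 11.621 ≈ 72.052 kt.
72.052 × 1.852 ≈ 133.44 km/h → 133.4 km/h.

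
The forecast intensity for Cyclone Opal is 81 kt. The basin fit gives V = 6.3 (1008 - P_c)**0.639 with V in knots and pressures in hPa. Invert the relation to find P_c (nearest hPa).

954 hPa

ΔP = (V / 6.3)^(1/0.639) = (81/6.3)^1.565.
81/6.3 = 12.857; 12.857^1.565 ≈ 54.42 hPa.
P_c = 1008 − 54.42 = 953.58 ≈ 954 hPa.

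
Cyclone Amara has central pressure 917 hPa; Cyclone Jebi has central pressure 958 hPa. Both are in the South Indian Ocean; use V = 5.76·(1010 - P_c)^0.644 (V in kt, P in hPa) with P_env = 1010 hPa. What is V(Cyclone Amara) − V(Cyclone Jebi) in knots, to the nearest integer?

Cyclone Amara: ΔP = 93; V ≈ 5.76 × 93^0.644 ≈ 106.69 kt.
Cyclone Jebi: ΔP = 52; V ≈ 5.76 × 52^0.644 ≈ 73.37 kt.
Difference ≈ 106.69 − 73.37 = 33.32 → 33 kt.

33 kt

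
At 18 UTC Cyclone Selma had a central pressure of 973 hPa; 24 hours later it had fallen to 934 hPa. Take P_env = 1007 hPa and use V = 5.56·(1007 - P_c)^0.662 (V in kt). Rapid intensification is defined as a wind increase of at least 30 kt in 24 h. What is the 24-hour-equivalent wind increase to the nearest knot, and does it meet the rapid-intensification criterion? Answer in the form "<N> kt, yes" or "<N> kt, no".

V₁: ΔP = 34, V ≈ 5.56 × 34^0.662 ≈ 57.40 kt.
V₂: ΔP = 73, V ≈ 5.56 × 73^0.662 ≈ 95.19 kt.
ΔV over 24 h = 37.79 kt → 24 h equivalent = 37.79 × 24/24 ≈ 37.79 kt.
38 kt ≥ 30 kt ⇒ rapid intensification.

38 kt, yes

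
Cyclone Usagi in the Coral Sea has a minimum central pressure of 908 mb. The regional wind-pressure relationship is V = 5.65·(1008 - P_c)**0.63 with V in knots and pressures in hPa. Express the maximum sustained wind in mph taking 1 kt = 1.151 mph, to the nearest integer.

118 mph

ΔP = 1008 − 908 = 100 mb.
V ≈ 5.65 × 100^0.63 = 5.65 × 18.197 ≈ 102.813 kt.
102.813 × 1.151 ≈ 118.34 mph → 118 mph.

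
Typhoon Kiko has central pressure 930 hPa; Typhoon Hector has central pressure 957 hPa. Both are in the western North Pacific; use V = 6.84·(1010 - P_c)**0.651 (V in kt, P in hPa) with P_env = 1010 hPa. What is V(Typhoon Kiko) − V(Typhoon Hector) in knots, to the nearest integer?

28 kt

Typhoon Kiko: ΔP = 80; V ≈ 6.84 × 80^0.651 ≈ 118.57 kt.
Typhoon Hector: ΔP = 53; V ≈ 6.84 × 53^0.651 ≈ 90.69 kt.
Difference ≈ 118.57 − 90.69 = 27.88 → 28 kt.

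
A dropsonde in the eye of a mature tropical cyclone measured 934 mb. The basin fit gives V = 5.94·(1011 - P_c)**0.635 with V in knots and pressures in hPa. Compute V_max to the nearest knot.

ΔP = 1011 − 934 = 77 mb.
77^0.635 ≈ 15.773.
V ≈ 5.94 × 15.773 ≈ 93.7 kt.

94 kt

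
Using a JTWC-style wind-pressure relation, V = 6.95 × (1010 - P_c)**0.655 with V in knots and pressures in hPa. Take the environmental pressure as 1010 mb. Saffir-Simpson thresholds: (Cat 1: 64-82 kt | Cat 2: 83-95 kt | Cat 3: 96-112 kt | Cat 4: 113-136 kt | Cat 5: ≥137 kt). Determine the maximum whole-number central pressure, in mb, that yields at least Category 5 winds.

915 mb

Category 5 begins at V = 137 kt.
Required ΔP = (137/6.95)^(1/0.655) = 19.712^1.527 ≈ 94.78 mb.
P_c ≤ 1010 − 94.78 = 915.22, so the highest integer P_c is 915 mb.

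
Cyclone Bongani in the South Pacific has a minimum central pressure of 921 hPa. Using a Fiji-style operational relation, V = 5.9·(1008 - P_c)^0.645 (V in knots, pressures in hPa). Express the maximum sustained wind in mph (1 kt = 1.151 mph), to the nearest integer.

ΔP = 1008 − 921 = 87 hPa.
V ≈ 5.9 × 87^0.645 = 5.9 × 17.823 ≈ 105.158 kt.
105.158 × 1.151 ≈ 121.04 mph → 121 mph.

121 mph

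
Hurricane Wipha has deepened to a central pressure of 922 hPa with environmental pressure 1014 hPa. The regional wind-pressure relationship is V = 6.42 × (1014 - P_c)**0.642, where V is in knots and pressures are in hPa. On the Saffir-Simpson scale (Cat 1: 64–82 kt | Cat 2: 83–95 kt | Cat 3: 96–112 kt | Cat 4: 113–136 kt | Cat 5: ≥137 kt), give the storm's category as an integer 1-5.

ΔP = 1014 − 922 = 92 hPa.
V ≈ 6.42 × 92^0.642 = 6.42 × 18.23 ≈ 117 kt.
117 kt falls in the Category 4 band.

4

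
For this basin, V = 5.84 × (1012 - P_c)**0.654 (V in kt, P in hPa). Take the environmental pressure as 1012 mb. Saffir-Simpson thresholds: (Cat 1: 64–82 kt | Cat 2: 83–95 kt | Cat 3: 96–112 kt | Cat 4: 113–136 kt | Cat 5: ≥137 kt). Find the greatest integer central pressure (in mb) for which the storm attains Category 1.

973 mb

Category 1 begins at V = 64 kt.
Required ΔP = (64/5.84)^(1/0.654) = 10.959^1.529 ≈ 38.89 mb.
P_c ≤ 1012 − 38.89 = 973.11, so the highest integer P_c is 973 mb.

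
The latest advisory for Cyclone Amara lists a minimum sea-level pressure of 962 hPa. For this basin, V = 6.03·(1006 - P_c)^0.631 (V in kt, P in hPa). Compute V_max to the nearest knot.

66 kt

ΔP = 1006 − 962 = 44 hPa.
44^0.631 ≈ 10.890.
V ≈ 6.03 × 10.890 ≈ 65.7 kt.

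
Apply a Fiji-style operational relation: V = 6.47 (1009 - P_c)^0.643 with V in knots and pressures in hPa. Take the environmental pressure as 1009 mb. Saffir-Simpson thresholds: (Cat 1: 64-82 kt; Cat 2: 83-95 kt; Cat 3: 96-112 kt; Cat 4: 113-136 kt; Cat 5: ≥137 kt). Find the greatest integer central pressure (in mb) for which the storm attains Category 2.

956 mb

Category 2 begins at V = 83 kt.
Required ΔP = (83/6.47)^(1/0.643) = 12.828^1.555 ≈ 52.90 mb.
P_c ≤ 1009 − 52.90 = 956.10, so the highest integer P_c is 956 mb.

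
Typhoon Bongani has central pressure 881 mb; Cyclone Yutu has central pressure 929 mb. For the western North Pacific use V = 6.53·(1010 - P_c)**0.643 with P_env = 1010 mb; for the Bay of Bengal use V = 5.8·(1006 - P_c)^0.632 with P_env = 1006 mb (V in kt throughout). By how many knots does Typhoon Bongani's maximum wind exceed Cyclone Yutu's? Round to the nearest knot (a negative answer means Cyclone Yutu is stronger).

Typhoon Bongani: ΔP = 129; V ≈ 6.53 × 129^0.643 ≈ 148.60 kt.
Cyclone Yutu: ΔP = 77; V ≈ 5.8 × 77^0.632 ≈ 90.30 kt.
Difference ≈ 148.60 − 90.30 = 58.30 → 58 kt.

58 kt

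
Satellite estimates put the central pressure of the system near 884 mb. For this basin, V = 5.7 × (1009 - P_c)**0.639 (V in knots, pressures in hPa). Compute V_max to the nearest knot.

ΔP = 1009 − 884 = 125 mb.
125^0.639 ≈ 21.874.
V ≈ 5.7 × 21.874 ≈ 124.7 kt.

125 kt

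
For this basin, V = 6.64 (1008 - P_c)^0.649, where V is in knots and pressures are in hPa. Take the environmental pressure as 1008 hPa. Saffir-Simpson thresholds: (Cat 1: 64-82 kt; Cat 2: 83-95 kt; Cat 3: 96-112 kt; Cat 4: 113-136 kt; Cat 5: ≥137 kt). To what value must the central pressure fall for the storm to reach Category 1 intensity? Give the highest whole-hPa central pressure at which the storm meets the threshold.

975 hPa

Category 1 begins at V = 64 kt.
Required ΔP = (64/6.64)^(1/0.649) = 9.639^1.541 ≈ 32.82 hPa.
P_c ≤ 1008 − 32.82 = 975.18, so the highest integer P_c is 975 hPa.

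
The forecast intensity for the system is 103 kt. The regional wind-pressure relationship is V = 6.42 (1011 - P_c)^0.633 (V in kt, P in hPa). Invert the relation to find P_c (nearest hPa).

ΔP = (V / 6.42)^(1/0.633) = (103/6.42)^1.580.
103/6.42 = 16.044; 16.044^1.580 ≈ 80.19 hPa.
P_c = 1011 − 80.19 = 930.81 ≈ 931 hPa.

931 hPa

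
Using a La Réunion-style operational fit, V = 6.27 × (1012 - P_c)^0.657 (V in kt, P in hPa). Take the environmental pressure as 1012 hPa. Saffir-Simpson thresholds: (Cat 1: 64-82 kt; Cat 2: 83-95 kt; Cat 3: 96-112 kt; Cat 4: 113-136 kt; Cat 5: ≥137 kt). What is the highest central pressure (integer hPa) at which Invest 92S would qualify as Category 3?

Category 3 begins at V = 96 kt.
Required ΔP = (96/6.27)^(1/0.657) = 15.311^1.522 ≈ 63.63 hPa.
P_c ≤ 1012 − 63.63 = 948.37, so the highest integer P_c is 948 hPa.

948 hPa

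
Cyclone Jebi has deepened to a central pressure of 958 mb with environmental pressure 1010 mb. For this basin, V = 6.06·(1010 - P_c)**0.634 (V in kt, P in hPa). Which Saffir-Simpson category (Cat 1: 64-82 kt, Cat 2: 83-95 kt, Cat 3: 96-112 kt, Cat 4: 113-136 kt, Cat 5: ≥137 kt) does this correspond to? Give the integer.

ΔP = 1010 − 958 = 52 mb.
V ≈ 6.06 × 52^0.634 = 6.06 × 12.24 ≈ 74 kt.
74 kt falls in the Category 1 band.

1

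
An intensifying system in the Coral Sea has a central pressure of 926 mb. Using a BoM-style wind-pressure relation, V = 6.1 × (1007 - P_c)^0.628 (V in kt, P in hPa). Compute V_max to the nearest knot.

96 kt

ΔP = 1007 − 926 = 81 mb.
81^0.628 ≈ 15.795.
V ≈ 6.1 × 15.795 ≈ 96.4 kt.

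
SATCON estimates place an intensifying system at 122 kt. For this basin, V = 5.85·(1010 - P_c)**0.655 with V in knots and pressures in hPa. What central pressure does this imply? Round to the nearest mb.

907 mb

ΔP = (V / 5.85)^(1/0.655) = (122/5.85)^1.527.
122/5.85 = 20.855; 20.855^1.527 ≈ 103.29 mb.
P_c = 1010 − 103.29 = 906.71 ≈ 907 mb.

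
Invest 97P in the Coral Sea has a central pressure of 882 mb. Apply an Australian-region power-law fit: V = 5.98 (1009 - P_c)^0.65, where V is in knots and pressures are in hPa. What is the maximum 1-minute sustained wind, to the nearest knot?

ΔP = 1009 − 882 = 127 mb.
127^0.65 ≈ 23.306.
V ≈ 5.98 × 23.306 ≈ 139.4 kt.

139 kt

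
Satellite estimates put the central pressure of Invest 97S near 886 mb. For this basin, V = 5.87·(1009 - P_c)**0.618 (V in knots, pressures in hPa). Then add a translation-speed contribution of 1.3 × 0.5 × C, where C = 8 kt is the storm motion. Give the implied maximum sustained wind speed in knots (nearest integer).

120 kt

ΔP = 1009 − 886 = 123 mb.
123^0.618 ≈ 19.569.
V ≈ 5.87 × 19.569 ≈ 114.9 kt.
Translation term: 1.3 × 0.5 × 8 = 5.2 kt.
Corrected V ≈ 120.1 kt → 120 kt.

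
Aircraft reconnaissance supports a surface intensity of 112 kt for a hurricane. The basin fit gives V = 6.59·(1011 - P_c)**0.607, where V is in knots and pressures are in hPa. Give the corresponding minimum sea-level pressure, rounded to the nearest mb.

905 mb

ΔP = (V / 6.59)^(1/0.607) = (112/6.59)^1.647.
112/6.59 = 16.995; 16.995^1.647 ≈ 106.39 mb.
P_c = 1011 − 106.39 = 904.61 ≈ 905 mb.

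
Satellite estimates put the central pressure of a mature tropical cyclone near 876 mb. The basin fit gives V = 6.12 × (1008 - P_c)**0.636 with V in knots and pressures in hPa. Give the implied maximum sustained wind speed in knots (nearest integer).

137 kt

ΔP = 1008 − 876 = 132 mb.
132^0.636 ≈ 22.320.
V ≈ 6.12 × 22.320 ≈ 136.6 kt.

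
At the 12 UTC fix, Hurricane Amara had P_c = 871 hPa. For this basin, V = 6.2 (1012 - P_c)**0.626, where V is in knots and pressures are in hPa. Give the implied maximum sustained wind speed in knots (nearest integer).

137 kt

ΔP = 1012 − 871 = 141 hPa.
141^0.626 ≈ 22.152.
V ≈ 6.2 × 22.152 ≈ 137.3 kt.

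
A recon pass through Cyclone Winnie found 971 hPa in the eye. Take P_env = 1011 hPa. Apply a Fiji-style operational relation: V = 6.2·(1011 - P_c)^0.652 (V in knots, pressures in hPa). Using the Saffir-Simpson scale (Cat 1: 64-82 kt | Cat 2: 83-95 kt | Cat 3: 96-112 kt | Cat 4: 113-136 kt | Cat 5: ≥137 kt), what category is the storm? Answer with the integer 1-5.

1

ΔP = 1011 − 971 = 40 hPa.
V ≈ 6.2 × 40^0.652 = 6.2 × 11.08 ≈ 69 kt.
69 kt falls in the Category 1 band.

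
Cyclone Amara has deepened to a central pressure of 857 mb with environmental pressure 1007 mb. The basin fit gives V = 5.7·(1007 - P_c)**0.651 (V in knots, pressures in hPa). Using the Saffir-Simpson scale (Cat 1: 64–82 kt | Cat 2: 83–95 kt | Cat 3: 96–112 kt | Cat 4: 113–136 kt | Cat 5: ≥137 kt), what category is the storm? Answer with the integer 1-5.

5

ΔP = 1007 − 857 = 150 mb.
V ≈ 5.7 × 150^0.651 = 5.7 × 26.10 ≈ 149 kt.
149 kt falls in the Category 5 band.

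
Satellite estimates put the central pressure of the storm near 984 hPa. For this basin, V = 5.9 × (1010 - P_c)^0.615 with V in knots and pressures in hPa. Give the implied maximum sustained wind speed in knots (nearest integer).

44 kt

ΔP = 1010 − 984 = 26 hPa.
26^0.615 ≈ 7.417.
V ≈ 5.9 × 7.417 ≈ 43.8 kt.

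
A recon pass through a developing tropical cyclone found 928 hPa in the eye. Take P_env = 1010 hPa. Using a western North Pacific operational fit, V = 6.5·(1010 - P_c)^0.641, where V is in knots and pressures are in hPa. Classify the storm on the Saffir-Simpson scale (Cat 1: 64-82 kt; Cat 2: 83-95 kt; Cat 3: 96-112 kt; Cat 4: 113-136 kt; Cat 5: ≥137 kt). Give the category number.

ΔP = 1010 − 928 = 82 hPa.
V ≈ 6.5 × 82^0.641 = 6.5 × 16.86 ≈ 110 kt.
110 kt falls in the Category 3 band.

3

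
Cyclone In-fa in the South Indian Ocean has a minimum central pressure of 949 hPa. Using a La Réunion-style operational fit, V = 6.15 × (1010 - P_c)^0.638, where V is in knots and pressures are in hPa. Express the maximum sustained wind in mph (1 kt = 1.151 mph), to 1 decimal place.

97.5 mph

ΔP = 1010 − 949 = 61 hPa.
V ≈ 6.15 × 61^0.638 = 6.15 × 13.773 ≈ 84.706 kt.
84.706 × 1.151 ≈ 97.50 mph → 97.5 mph.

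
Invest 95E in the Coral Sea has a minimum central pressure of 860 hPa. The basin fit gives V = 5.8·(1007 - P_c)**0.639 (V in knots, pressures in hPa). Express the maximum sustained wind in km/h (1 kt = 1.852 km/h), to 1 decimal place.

260.6 km/h

ΔP = 1007 − 860 = 147 hPa.
V ≈ 5.8 × 147^0.639 = 5.8 × 24.261 ≈ 140.716 kt.
140.716 × 1.852 ≈ 260.61 km/h → 260.6 km/h.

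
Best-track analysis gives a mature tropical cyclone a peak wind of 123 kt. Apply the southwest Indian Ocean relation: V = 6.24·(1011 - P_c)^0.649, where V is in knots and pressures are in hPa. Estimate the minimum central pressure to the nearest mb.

ΔP = (V / 6.24)^(1/0.649) = (123/6.24)^1.541.
123/6.24 = 19.712; 19.712^1.541 ≈ 98.84 mb.
P_c = 1011 − 98.84 = 912.16 ≈ 912 mb.

912 mb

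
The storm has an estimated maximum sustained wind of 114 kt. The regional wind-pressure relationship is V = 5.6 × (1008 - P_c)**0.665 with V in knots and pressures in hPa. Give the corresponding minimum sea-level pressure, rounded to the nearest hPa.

ΔP = (V / 5.6)^(1/0.665) = (114/5.6)^1.504.
114/5.6 = 20.357; 20.357^1.504 ≈ 92.90 hPa.
P_c = 1008 − 92.90 = 915.10 ≈ 915 hPa.

915 hPa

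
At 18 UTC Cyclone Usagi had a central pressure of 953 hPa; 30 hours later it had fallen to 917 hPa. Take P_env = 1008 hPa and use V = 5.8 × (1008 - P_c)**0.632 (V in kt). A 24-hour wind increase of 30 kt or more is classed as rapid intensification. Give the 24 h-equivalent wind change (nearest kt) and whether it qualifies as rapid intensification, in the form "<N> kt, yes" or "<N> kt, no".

22 kt, no

V₁: ΔP = 55, V ≈ 5.8 × 55^0.632 ≈ 73.00 kt.
V₂: ΔP = 91, V ≈ 5.8 × 91^0.632 ≈ 100.36 kt.
ΔV over 30 h = 27.36 kt → 24 h equivalent = 27.36 × 24/30 ≈ 21.89 kt.
22 kt < 30 kt ⇒ not rapid intensification.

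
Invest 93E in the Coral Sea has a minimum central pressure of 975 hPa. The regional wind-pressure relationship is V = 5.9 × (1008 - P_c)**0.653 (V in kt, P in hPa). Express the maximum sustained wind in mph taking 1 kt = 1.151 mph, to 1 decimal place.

66.6 mph

ΔP = 1008 − 975 = 33 hPa.
V ≈ 5.9 × 33^0.653 = 5.9 × 9.808 ≈ 57.868 kt.
57.868 × 1.151 ≈ 66.61 mph → 66.6 mph.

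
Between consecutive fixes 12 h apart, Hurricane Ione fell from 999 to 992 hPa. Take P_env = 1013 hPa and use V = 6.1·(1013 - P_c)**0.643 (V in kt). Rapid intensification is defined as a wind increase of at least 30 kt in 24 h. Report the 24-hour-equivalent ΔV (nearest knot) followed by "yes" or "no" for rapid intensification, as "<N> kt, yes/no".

20 kt, no

V₁: ΔP = 14, V ≈ 6.1 × 14^0.643 ≈ 33.29 kt.
V₂: ΔP = 21, V ≈ 6.1 × 21^0.643 ≈ 43.20 kt.
ΔV over 12 h = 9.91 kt → 24 h equivalent = 9.91 × 24/12 ≈ 19.82 kt.
20 kt < 30 kt ⇒ not rapid intensification.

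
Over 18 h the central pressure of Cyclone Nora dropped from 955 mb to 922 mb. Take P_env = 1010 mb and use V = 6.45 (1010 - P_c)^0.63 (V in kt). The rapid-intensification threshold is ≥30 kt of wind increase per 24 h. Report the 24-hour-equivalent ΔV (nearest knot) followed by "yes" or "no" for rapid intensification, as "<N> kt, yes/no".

37 kt, yes

V₁: ΔP = 55, V ≈ 6.45 × 55^0.63 ≈ 80.54 kt.
V₂: ΔP = 88, V ≈ 6.45 × 88^0.63 ≈ 108.29 kt.
ΔV over 18 h = 27.75 kt → 24 h equivalent = 27.75 × 24/18 ≈ 37.00 kt.
37 kt ≥ 30 kt ⇒ rapid intensification.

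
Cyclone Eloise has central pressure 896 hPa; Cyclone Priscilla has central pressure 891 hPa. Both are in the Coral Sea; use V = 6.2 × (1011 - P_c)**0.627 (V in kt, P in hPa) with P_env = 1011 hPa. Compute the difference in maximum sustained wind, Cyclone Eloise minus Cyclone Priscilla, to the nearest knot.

Cyclone Eloise: ΔP = 115; V ≈ 6.2 × 115^0.627 ≈ 121.46 kt.
Cyclone Priscilla: ΔP = 120; V ≈ 6.2 × 120^0.627 ≈ 124.75 kt.
Difference ≈ 121.46 − 124.75 = -3.29 → -3 kt.

-3 kt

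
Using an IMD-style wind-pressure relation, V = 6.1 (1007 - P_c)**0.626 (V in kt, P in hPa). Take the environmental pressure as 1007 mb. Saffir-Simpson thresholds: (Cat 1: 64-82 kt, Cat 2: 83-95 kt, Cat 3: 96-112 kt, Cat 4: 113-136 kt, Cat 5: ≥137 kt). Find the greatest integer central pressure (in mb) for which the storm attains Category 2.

942 mb

Category 2 begins at V = 83 kt.
Required ΔP = (83/6.1)^(1/0.626) = 13.607^1.597 ≈ 64.73 mb.
P_c ≤ 1007 − 64.73 = 942.27, so the highest integer P_c is 942 mb.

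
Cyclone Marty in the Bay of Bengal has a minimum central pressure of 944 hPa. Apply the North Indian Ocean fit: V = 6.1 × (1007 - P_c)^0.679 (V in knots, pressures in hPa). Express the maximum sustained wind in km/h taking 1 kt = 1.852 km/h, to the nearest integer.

ΔP = 1007 − 944 = 63 hPa.
V ≈ 6.1 × 63^0.679 = 6.1 × 16.663 ≈ 101.644 kt.
101.644 × 1.852 ≈ 188.24 km/h → 188 km/h.

188 km/h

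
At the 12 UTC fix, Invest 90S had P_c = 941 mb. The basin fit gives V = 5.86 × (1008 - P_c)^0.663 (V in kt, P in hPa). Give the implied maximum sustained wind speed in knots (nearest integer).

95 kt

ΔP = 1008 − 941 = 67 mb.
67^0.663 ≈ 16.244.
V ≈ 5.86 × 16.244 ≈ 95.2 kt.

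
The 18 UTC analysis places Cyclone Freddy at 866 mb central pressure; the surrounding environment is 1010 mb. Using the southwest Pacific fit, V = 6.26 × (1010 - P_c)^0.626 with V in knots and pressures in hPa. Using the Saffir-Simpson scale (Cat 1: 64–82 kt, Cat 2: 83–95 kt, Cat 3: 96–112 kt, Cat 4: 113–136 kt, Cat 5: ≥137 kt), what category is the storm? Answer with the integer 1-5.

5

ΔP = 1010 − 866 = 144 mb.
V ≈ 6.26 × 144^0.626 = 6.26 × 22.45 ≈ 141 kt.
141 kt falls in the Category 5 band.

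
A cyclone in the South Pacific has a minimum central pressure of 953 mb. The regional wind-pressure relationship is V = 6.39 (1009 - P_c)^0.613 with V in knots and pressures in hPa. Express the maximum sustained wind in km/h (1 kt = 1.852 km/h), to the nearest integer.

ΔP = 1009 − 953 = 56 mb.
V ≈ 6.39 × 56^0.613 = 6.39 × 11.793 ≈ 75.360 kt.
75.360 × 1.852 ≈ 139.57 km/h → 140 km/h.

140 km/h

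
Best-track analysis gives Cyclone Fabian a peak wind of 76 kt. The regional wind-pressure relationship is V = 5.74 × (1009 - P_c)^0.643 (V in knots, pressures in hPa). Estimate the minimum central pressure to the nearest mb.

ΔP = (V / 5.74)^(1/0.643) = (76/5.74)^1.555.
76/5.74 = 13.240; 13.240^1.555 ≈ 55.56 mb.
P_c = 1009 − 55.56 = 953.44 ≈ 953 mb.

953 mb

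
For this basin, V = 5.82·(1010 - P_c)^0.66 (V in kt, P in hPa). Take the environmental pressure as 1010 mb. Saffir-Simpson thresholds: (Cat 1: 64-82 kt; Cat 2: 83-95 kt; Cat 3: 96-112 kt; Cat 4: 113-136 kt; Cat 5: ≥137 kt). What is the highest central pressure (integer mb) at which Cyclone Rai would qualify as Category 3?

Category 3 begins at V = 96 kt.
Required ΔP = (96/5.82)^(1/0.66) = 16.495^1.515 ≈ 69.90 mb.
P_c ≤ 1010 − 69.90 = 940.10, so the highest integer P_c is 940 mb.

940 mb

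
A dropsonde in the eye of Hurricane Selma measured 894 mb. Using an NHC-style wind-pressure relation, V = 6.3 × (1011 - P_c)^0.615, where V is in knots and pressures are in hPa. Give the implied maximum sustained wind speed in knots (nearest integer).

118 kt

ΔP = 1011 − 894 = 117 mb.
117^0.615 ≈ 18.704.
V ≈ 6.3 × 18.704 ≈ 117.8 kt.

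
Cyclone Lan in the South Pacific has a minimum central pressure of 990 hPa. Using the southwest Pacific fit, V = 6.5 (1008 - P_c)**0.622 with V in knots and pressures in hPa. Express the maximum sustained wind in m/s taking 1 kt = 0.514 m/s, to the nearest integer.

20 m/s

ΔP = 1008 − 990 = 18 hPa.
V ≈ 6.5 × 18^0.622 = 6.5 × 6.036 ≈ 39.237 kt.
39.237 × 0.514 ≈ 20.17 m/s → 20 m/s.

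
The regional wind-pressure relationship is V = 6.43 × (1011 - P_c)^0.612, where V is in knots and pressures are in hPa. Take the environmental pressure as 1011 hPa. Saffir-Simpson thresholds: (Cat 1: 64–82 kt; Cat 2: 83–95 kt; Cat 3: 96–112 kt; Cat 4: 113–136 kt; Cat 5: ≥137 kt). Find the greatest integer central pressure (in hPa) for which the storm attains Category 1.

968 hPa

Category 1 begins at V = 64 kt.
Required ΔP = (64/6.43)^(1/0.612) = 9.953^1.634 ≈ 42.72 hPa.
P_c ≤ 1011 − 42.72 = 968.28, so the highest integer P_c is 968 hPa.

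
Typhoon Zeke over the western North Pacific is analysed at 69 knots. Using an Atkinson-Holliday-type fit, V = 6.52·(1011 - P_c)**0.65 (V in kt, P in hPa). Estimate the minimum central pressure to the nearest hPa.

ΔP = (V / 6.52)^(1/0.65) = (69/6.52)^1.538.
69/6.52 = 10.583; 10.583^1.538 ≈ 37.70 hPa.
P_c = 1011 − 37.70 = 973.30 ≈ 973 hPa.

973 hPa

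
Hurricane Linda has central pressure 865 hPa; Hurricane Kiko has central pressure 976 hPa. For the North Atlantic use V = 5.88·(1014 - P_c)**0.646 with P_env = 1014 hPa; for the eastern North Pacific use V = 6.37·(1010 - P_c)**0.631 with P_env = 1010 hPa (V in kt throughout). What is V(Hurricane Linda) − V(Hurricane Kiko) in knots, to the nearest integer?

90 kt

Hurricane Linda: ΔP = 149; V ≈ 5.88 × 149^0.646 ≈ 149.02 kt.
Hurricane Kiko: ΔP = 34; V ≈ 6.37 × 34^0.631 ≈ 58.95 kt.
Difference ≈ 149.02 − 58.95 = 90.07 → 90 kt.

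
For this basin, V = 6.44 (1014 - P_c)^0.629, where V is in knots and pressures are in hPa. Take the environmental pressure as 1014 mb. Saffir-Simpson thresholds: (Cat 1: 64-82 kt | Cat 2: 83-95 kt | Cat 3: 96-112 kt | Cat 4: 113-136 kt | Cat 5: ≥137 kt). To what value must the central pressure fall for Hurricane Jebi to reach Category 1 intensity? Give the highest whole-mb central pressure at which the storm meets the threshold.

Category 1 begins at V = 64 kt.
Required ΔP = (64/6.44)^(1/0.629) = 9.938^1.590 ≈ 38.51 mb.
P_c ≤ 1014 − 38.51 = 975.49, so the highest integer P_c is 975 mb.

975 mb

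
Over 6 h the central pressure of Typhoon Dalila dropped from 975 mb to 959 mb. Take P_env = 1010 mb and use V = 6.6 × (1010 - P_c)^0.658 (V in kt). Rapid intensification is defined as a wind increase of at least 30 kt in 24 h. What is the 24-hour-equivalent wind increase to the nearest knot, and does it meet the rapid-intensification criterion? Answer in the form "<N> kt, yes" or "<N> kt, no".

V₁: ΔP = 35, V ≈ 6.6 × 35^0.658 ≈ 68.48 kt.
V₂: ΔP = 51, V ≈ 6.6 × 51^0.658 ≈ 87.73 kt.
ΔV over 6 h = 19.25 kt → 24 h equivalent = 19.25 × 24/6 ≈ 77.00 kt.
77 kt ≥ 30 kt ⇒ rapid intensification.

77 kt, yes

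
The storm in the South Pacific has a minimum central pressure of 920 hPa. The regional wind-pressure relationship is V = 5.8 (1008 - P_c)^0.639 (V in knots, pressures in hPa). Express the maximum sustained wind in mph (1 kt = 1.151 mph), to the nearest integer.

117 mph

ΔP = 1008 − 920 = 88 hPa.
V ≈ 5.8 × 88^0.639 = 5.8 × 17.479 ≈ 101.380 kt.
101.380 × 1.151 ≈ 116.69 mph → 117 mph.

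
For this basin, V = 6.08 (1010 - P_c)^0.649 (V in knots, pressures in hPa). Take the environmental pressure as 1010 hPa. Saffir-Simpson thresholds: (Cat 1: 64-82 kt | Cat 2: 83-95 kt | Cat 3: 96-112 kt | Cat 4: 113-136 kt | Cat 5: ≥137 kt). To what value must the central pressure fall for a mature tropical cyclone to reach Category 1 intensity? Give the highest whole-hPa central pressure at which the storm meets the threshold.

Category 1 begins at V = 64 kt.
Required ΔP = (64/6.08)^(1/0.649) = 10.526^1.541 ≈ 37.60 hPa.
P_c ≤ 1010 − 37.60 = 972.40, so the highest integer P_c is 972 hPa.

972 hPa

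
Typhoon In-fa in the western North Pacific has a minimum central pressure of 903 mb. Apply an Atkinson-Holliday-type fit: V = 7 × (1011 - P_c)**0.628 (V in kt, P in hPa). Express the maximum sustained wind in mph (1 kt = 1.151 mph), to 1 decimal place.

ΔP = 1011 − 903 = 108 mb.
V ≈ 7 × 108^0.628 = 7 × 18.923 ≈ 132.461 kt.
132.461 × 1.151 ≈ 152.46 mph → 152.5 mph.

152.5 mph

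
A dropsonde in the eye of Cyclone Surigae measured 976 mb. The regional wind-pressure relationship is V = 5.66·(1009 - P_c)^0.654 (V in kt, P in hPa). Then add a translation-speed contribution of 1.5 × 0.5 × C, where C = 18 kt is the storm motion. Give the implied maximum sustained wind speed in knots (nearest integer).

69 kt

ΔP = 1009 − 976 = 33 mb.
33^0.654 ≈ 9.843.
V ≈ 5.66 × 9.843 ≈ 55.7 kt.
Translation term: 1.5 × 0.5 × 18 = 13.5 kt.
Corrected V ≈ 69.2 kt → 69 kt.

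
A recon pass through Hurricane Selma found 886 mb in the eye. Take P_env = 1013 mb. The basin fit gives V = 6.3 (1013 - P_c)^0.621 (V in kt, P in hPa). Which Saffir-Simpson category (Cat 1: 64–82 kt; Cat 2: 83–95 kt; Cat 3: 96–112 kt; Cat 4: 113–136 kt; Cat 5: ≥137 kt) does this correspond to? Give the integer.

4

ΔP = 1013 − 886 = 127 mb.
V ≈ 6.3 × 127^0.621 = 6.3 × 20.25 ≈ 128 kt.
128 kt falls in the Category 4 band.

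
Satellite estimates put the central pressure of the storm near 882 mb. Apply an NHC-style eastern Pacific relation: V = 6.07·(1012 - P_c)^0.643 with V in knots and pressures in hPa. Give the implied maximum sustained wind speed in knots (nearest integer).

ΔP = 1012 − 882 = 130 mb.
130^0.643 ≈ 22.870.
V ≈ 6.07 × 22.870 ≈ 138.8 kt.

139 kt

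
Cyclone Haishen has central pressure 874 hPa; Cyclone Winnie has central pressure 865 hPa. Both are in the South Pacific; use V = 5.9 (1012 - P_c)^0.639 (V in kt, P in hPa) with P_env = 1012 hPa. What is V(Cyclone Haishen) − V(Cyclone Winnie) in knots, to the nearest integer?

-6 kt

Cyclone Haishen: ΔP = 138; V ≈ 5.9 × 138^0.639 ≈ 137.48 kt.
Cyclone Winnie: ΔP = 147; V ≈ 5.9 × 147^0.639 ≈ 143.14 kt.
Difference ≈ 137.48 − 143.14 = -5.66 → -6 kt.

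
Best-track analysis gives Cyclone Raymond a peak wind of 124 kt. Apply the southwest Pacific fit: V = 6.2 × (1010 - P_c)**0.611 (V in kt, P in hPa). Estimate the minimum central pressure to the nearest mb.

875 mb

ΔP = (V / 6.2)^(1/0.611) = (124/6.2)^1.637.
124/6.2 = 20.000; 20.000^1.637 ≈ 134.69 mb.
P_c = 1010 − 134.69 = 875.31 ≈ 875 mb.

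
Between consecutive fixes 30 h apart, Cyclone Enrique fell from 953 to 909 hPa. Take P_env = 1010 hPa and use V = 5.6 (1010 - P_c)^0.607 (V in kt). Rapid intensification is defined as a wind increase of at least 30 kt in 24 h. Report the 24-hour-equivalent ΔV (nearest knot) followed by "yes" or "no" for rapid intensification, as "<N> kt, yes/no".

V₁: ΔP = 57, V ≈ 5.6 × 57^0.607 ≈ 65.16 kt.
V₂: ΔP = 101, V ≈ 5.6 × 101^0.607 ≈ 92.22 kt.
ΔV over 30 h = 27.06 kt → 24 h equivalent = 27.06 × 24/30 ≈ 21.65 kt.
22 kt < 30 kt ⇒ not rapid intensification.

22 kt, no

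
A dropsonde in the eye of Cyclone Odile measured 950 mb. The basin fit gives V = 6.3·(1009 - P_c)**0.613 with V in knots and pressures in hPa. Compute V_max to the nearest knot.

ΔP = 1009 − 950 = 59 mb.
59^0.613 ≈ 12.177.
V ≈ 6.3 × 12.177 ≈ 76.7 kt.

77 kt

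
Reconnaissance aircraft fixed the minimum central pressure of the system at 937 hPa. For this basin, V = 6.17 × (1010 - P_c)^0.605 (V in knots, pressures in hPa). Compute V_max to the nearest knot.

83 kt

ΔP = 1010 − 937 = 73 hPa.
73^0.605 ≈ 13.406.
V ≈ 6.17 × 13.406 ≈ 82.7 kt.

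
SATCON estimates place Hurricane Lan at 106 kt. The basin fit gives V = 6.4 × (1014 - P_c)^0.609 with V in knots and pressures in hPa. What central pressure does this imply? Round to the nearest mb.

ΔP = (V / 6.4)^(1/0.609) = (106/6.4)^1.642.
106/6.4 = 16.562; 16.562^1.642 ≈ 100.43 mb.
P_c = 1014 − 100.43 = 913.57 ≈ 914 mb.

914 mb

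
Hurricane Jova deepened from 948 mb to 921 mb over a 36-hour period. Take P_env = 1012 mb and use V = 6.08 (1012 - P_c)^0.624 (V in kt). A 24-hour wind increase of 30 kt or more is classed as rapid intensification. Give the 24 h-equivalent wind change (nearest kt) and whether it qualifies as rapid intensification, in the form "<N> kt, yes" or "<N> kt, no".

V₁: ΔP = 64, V ≈ 6.08 × 64^0.624 ≈ 81.46 kt.
V₂: ΔP = 91, V ≈ 6.08 × 91^0.624 ≈ 101.47 kt.
ΔV over 36 h = 20.01 kt → 24 h equivalent = 20.01 × 24/36 ≈ 13.34 kt.
13 kt < 30 kt ⇒ not rapid intensification.

13 kt, no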